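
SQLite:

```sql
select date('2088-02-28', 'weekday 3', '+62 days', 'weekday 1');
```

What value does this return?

`weekday 3` advances to the next Wednesday; 2088-02-28 is a Saturday, so it moves forward to 2088-03-03.
Applying '+62 days' to 2088-03-03: counting 62 days forward gives 2088-05-04.
`weekday 1` advances to the next Monday; 2088-05-04 is a Tuesday, so it moves forward to 2088-05-10.

2088-05-10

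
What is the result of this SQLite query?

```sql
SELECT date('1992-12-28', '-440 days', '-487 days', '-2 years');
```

Applying '-440 days' to 1992-12-28: counting 440 days back gives 1991-10-15.
Applying '-487 days' to 1991-10-15: counting 487 days back gives 1990-06-15.
Adding -2 years to 1990-06-15 gives 1988-06-15.

1988-06-15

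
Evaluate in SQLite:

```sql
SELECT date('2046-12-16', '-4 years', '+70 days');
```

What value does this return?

2043-02-24

Adding -4 years to 2046-12-16 gives 2042-12-16.
Applying '+70 days' to 2042-12-16: counting 70 days forward gives 2043-02-24.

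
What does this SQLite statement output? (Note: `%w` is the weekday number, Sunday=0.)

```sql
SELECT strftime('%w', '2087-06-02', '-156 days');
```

First apply '-156 days': 2087-06-02 → 2086-12-28.
2086-12-28 is a Saturday; with Sunday=0 that is 6.

6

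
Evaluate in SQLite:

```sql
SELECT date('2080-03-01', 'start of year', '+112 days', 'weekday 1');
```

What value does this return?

`start of year` rewinds 2080-03-01 to 2080-01-01.
Applying '+112 days' to 2080-01-01: counting 112 days forward gives 2080-04-22.
`weekday 1` advances to the next Monday; 2080-04-22 is already a Monday, so it stays at 2080-04-22.

2080-04-22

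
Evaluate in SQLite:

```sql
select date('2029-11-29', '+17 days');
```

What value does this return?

November 2029 has 30 days; 1 remain after the 29th, so 2 days reach 2029-12-01.
Advancing 15 more days within December lands on 2029-12-16.

2029-12-16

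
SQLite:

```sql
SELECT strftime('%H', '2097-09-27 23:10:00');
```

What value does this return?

`%H` extracts the 2-digit hour (00-23): 23.

23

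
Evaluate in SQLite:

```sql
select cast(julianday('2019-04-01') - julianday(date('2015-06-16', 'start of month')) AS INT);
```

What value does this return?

`start of month` rewinds 2015-06-16 to 2015-06-01.
29 days remain in June 2015 after the 1st (30 − 1).
Full months from July 2015 through March 2019 contribute their day counts.
Then 1 day into April 2019.
Total: 29 + 31 + 31 + 30 + 31 + 30 + 31 + 31 + 29 + 31 + 30 + 31 + 30 + 31 + 31 + 30 + 31 + 30 + 31 + 31 + 28 + 31 + 30 + 31 + 30 + 31 + 31 + 30 + 31 + 30 + 31 + 31 + 28 + 31 + 30 + 31 + 30 + 31 + 31 + 30 + 31 + 30 + 31 + 31 + 28 + 31 + 1 = 1400.

1400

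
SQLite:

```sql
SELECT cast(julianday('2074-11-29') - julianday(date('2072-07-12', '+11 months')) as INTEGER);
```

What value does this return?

Adding +11 months to 2072-07-12 gives 2073-06-12.
18 days remain in June 2073 after the 12th (30 − 12).
Full months from July 2073 through October 2074 contribute their day counts.
Then 29 days into November 2074.
Total: 18 + 31 + 31 + 30 + 31 + 30 + 31 + 31 + 28 + 31 + 30 + 31 + 30 + 31 + 31 + 30 + 31 + 29 = 535.

535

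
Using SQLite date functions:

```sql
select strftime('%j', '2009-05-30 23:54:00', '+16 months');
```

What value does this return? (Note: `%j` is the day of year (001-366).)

273

First apply '+16 months': 2009-05-30 23:54:00 → 2010-09-30 23:54:00.
Day-of-year for 2010-09-30: days since 2010-01-01 inclusive = 273, zero-padded to 273.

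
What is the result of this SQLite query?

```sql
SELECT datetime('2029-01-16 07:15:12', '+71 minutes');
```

2029-01-16 08:26:12

71 minutes = 1h 11m; +71 minutes from 2029-01-16 07:15:12 is 2029-01-16 08:26:12.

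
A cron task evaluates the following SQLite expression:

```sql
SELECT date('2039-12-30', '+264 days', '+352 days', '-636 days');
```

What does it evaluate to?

2039-12-10

Applying '+264 days' to 2039-12-30: counting 264 days forward gives 2040-09-19.
Applying '+352 days' to 2040-09-19: counting 352 days forward gives 2041-09-06.
Applying '-636 days' to 2041-09-06: counting 636 days back gives 2039-12-10.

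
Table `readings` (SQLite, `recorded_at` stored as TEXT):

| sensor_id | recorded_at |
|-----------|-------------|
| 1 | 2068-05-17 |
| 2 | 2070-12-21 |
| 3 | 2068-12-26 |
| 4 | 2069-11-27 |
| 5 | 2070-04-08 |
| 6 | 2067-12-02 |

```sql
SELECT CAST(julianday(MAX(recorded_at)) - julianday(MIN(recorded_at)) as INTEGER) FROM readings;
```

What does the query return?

1115

MIN = 2067-12-02, MAX = 2070-12-21.
29 days remain in December 2067 after the 2nd (31 − 2).
Full months from January 2068 through November 2070 contribute their day counts.
Then 21 days into December 2070.
Total: 29 + 31 + 29 + 31 + 30 + 31 + 30 + 31 + 31 + 30 + 31 + 30 + 31 + 31 + 28 + 31 + 30 + 31 + 30 + 31 + 31 + 30 + 31 + 30 + 31 + 31 + 28 + 31 + 30 + 31 + 30 + 31 + 31 + 30 + 31 + 30 + 21 = 1115.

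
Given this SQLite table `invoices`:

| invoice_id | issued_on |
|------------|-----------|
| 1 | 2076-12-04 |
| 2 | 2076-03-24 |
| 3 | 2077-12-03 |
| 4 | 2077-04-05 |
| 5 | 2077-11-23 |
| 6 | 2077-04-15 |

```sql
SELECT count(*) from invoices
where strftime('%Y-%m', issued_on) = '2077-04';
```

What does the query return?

Rows with year-month 2077-04: 2077-04-05, 2077-04-15 → 2.

2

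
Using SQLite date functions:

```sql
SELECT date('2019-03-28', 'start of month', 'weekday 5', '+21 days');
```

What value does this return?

`start of month` rewinds 2019-03-28 to 2019-03-01.
`weekday 5` advances to the next Friday; 2019-03-01 is already a Friday, so it stays at 2019-03-01.
Advancing 21 more days within March lands on 2019-03-22.

2019-03-22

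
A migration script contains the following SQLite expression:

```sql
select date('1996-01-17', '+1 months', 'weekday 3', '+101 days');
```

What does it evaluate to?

1996-06-01

Adding +1 month to 1996-01-17 gives 1996-02-17.
`weekday 3` advances to the next Wednesday; 1996-02-17 is a Saturday, so it moves forward to 1996-02-21.
Applying '+101 days' to 1996-02-21: counting 101 days forward gives 1996-06-01.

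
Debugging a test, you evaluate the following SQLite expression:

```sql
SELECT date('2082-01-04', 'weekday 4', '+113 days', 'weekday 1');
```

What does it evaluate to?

2082-05-04

`weekday 4` advances to the next Thursday; 2082-01-04 is a Sunday, so it moves forward to 2082-01-08.
Applying '+113 days' to 2082-01-08: counting 113 days forward gives 2082-05-01.
`weekday 1` advances to the next Monday; 2082-05-01 is a Friday, so it moves forward to 2082-05-04.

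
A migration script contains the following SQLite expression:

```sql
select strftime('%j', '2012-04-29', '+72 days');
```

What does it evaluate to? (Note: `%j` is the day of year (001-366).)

First apply '+72 days': 2012-04-29 → 2012-07-10.
Day-of-year for 2012-07-10: days since 2012-01-01 inclusive = 192, zero-padded to 192.

192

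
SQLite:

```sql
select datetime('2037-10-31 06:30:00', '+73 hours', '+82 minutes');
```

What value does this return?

+73 hours from 2037-10-31 06:30:00 is 2037-11-03 07:30:00 (crosses midnight).
82 minutes = 1h 22m; +82 minutes from 2037-11-03 07:30:00 is 2037-11-03 08:52:00.

2037-11-03 08:52:00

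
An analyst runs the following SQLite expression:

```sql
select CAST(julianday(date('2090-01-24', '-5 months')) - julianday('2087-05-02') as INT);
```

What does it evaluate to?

845

Adding -5 months to 2090-01-24 gives 2089-08-24.
29 days remain in May 2087 after the 2nd (31 − 2).
Full months from June 2087 through July 2089 contribute their day counts.
Then 24 days into August 2089.
Total: 29 + 30 + 31 + 31 + 30 + 31 + 30 + 31 + 31 + 29 + 31 + 30 + 31 + 30 + 31 + 31 + 30 + 31 + 30 + 31 + 31 + 28 + 31 + 30 + 31 + 30 + 31 + 24 = 845.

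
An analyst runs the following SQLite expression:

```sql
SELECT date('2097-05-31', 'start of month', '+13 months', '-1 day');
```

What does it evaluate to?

2098-05-31

`start of month` rewinds 2097-05-31 to 2097-05-01.
Adding +13 months to 2097-05-01 gives 2098-06-01.
Going back 1 day from 2098-06-01 reaches 2098-05-31 (last day of May, 31 days).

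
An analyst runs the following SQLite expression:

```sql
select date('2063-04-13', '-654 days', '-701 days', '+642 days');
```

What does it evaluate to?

Applying '-654 days' to 2063-04-13: counting 654 days back gives 2061-06-28.
Applying '-701 days' to 2061-06-28: counting 701 days back gives 2059-07-28.
Applying '+642 days' to 2059-07-28: counting 642 days forward gives 2061-04-30.

2061-04-30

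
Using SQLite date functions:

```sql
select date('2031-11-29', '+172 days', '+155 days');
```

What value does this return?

Applying '+172 days' to 2031-11-29: counting 172 days forward gives 2032-05-19.
Applying '+155 days' to 2032-05-19: counting 155 days forward gives 2032-10-21.

2032-10-21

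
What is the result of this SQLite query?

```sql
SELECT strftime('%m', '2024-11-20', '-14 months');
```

09

First apply '-14 months': 2024-11-20 → 2023-09-20.
`%m` extracts the 2-digit month (01-12): 09.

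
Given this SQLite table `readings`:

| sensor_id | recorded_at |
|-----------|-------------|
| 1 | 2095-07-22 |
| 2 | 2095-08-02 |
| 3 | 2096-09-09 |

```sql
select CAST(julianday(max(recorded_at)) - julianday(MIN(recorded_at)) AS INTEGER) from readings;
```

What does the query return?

415

MIN = 2095-07-22, MAX = 2096-09-09.
9 days remain in July 2095 after the 22nd (31 − 22).
Full months from August 2095 through August 2096 contribute their day counts.
Then 9 days into September 2096.
Total: 9 + 31 + 30 + 31 + 30 + 31 + 31 + 29 + 31 + 30 + 31 + 30 + 31 + 31 + 9 = 415.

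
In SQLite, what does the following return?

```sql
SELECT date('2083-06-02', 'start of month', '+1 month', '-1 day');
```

2083-06-30

`start of month` rewinds 2083-06-02 to 2083-06-01.
Adding +1 month to 2083-06-01 gives 2083-07-01.
Going back 1 day from 2083-07-01 reaches 2083-06-30 (last day of June, 30 days).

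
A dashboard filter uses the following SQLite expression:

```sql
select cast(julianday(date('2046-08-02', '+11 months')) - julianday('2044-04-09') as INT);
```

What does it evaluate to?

Adding +11 months to 2046-08-02 gives 2047-07-02.
21 days remain in April 2044 after the 9th (30 − 9).
Full months from May 2044 through June 2047 contribute their day counts.
Then 2 days into July 2047.
Total: 21 + 31 + 30 + 31 + 31 + 30 + 31 + 30 + 31 + 31 + 28 + 31 + 30 + 31 + 30 + 31 + 31 + 30 + 31 + 30 + 31 + 31 + 28 + 31 + 30 + 31 + 30 + 31 + 31 + 30 + 31 + 30 + 31 + 31 + 28 + 31 + 30 + 31 + 30 + 2 = 1179.

1179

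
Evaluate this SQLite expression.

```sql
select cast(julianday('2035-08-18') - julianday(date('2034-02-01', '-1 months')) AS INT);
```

594

Adding -1 month to 2034-02-01 gives 2034-01-01.
30 days remain in January 2034 after the 1st (31 − 1).
Full months from February 2034 through July 2035 contribute their day counts.
Then 18 days into August 2035.
Total: 30 + 28 + 31 + 30 + 31 + 30 + 31 + 31 + 30 + 31 + 30 + 31 + 31 + 28 + 31 + 30 + 31 + 30 + 31 + 18 = 594.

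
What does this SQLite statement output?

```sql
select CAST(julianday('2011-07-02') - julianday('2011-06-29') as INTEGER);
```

1 day remains in June 2011 after the 29th (30 − 29).
Then 2 days into July 2011.
Total: 1 + 2 = 3.

3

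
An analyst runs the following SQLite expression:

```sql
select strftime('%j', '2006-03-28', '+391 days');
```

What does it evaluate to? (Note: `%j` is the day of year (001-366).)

113

First apply '+391 days': 2006-03-28 → 2007-04-23.
Day-of-year for 2007-04-23: days since 2007-01-01 inclusive = 113, zero-padded to 113.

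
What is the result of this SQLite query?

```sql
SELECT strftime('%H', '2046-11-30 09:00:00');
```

`%H` extracts the 2-digit hour (00-23): 09.

09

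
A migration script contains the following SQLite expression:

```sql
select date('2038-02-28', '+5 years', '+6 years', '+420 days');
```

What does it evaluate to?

Adding +5 years to 2038-02-28 gives 2043-02-28.
Adding +6 years to 2043-02-28 gives 2049-02-28.
Applying '+420 days' to 2049-02-28: counting 420 days forward gives 2050-04-24.

2050-04-24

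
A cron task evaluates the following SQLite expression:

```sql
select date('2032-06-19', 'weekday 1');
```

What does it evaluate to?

2032-06-21

`weekday 1` advances to the next Monday; 2032-06-19 is a Saturday, so it moves forward to 2032-06-21.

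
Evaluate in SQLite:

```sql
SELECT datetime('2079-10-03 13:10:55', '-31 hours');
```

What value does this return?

-31 hours from 2079-10-03 13:10:55 is 2079-10-02 06:10:55 (crosses midnight).

2079-10-02 06:10:55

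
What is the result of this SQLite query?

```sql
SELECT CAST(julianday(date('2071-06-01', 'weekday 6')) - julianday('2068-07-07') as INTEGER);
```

`weekday 6` advances to the next Saturday; 2071-06-01 is a Monday, so it moves forward to 2071-06-06.
24 days remain in July 2068 after the 7th (31 − 7).
Full months from August 2068 through May 2071 contribute their day counts.
Then 6 days into June 2071.
Total: 24 + 31 + 30 + 31 + 30 + 31 + 31 + 28 + 31 + 30 + 31 + 30 + 31 + 31 + 30 + 31 + 30 + 31 + 31 + 28 + 31 + 30 + 31 + 30 + 31 + 31 + 30 + 31 + 30 + 31 + 31 + 28 + 31 + 30 + 31 + 6 = 1064.

1064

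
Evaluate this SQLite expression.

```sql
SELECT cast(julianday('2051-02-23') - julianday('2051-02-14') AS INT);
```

9

Both dates are in February 2051: 23 − 14 = 9.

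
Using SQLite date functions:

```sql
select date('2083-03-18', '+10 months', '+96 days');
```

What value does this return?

2084-04-23

Adding +10 months to 2083-03-18 gives 2084-01-18.
Applying '+96 days' to 2084-01-18: counting 96 days forward gives 2084-04-23.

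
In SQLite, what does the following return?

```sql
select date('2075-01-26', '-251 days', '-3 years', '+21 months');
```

Applying '-251 days' to 2075-01-26: counting 251 days back gives 2074-05-20.
Adding -3 years to 2074-05-20 gives 2071-05-20.
Adding +21 months to 2071-05-20 gives 2073-02-20.

2073-02-20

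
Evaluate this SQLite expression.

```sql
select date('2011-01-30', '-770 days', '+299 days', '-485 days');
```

Applying '-770 days' to 2011-01-30: counting 770 days back gives 2008-12-21.
Applying '+299 days' to 2008-12-21: counting 299 days forward gives 2009-10-16.
Applying '-485 days' to 2009-10-16: counting 485 days back gives 2008-06-18.

2008-06-18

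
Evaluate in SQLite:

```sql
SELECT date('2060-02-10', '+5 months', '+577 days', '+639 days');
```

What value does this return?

2063-11-08

Adding +5 months to 2060-02-10 gives 2060-07-10.
Applying '+577 days' to 2060-07-10: counting 577 days forward gives 2062-02-07.
Applying '+639 days' to 2062-02-07: counting 639 days forward gives 2063-11-08.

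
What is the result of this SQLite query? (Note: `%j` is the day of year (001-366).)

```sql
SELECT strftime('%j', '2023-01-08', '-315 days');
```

058

First apply '-315 days': 2023-01-08 → 2022-02-27.
Day-of-year for 2022-02-27: days since 2022-01-01 inclusive = 58, zero-padded to 058.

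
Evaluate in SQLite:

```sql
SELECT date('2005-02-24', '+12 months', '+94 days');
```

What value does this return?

2006-05-29

Adding +12 months to 2005-02-24 gives 2006-02-24.
Applying '+94 days' to 2006-02-24: counting 94 days forward gives 2006-05-29.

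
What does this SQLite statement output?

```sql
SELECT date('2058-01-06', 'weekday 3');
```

2058-01-09

`weekday 3` advances to the next Wednesday; 2058-01-06 is a Sunday, so it moves forward to 2058-01-09.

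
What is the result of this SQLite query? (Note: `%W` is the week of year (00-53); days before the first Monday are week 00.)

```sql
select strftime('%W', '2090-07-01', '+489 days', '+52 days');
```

First apply '+489 days', '+52 days': 2090-07-01 → 2091-12-24.
2091-12-24 is a Monday. SQLite's %W counts Mondays since the year started; the result is 52.

52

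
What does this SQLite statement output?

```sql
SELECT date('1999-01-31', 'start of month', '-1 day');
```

`start of month` rewinds 1999-01-31 to 1999-01-01.
Going back 1 day from 1999-01-01 reaches 1998-12-31 (last day of December, 31 days).

1998-12-31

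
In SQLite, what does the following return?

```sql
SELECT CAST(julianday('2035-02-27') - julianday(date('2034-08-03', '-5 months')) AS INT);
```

361

Adding -5 months to 2034-08-03 gives 2034-03-03.
28 days remain in March 2034 after the 3rd (31 − 3).
Full months from April 2034 through January 2035 contribute their day counts.
Then 27 days into February 2035.
Total: 28 + 30 + 31 + 30 + 31 + 31 + 30 + 31 + 30 + 31 + 31 + 27 = 361.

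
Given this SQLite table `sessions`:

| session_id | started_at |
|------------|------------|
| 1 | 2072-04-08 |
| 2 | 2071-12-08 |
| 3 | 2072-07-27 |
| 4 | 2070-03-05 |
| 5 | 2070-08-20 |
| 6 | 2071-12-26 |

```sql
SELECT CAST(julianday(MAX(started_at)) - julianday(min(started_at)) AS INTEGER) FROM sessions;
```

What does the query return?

875

MIN = 2070-03-05, MAX = 2072-07-27.
26 days remain in March 2070 after the 5th (31 − 5).
Full months from April 2070 through June 2072 contribute their day counts.
Then 27 days into July 2072.
Total: 26 + 30 + 31 + 30 + 31 + 31 + 30 + 31 + 30 + 31 + 31 + 28 + 31 + 30 + 31 + 30 + 31 + 31 + 30 + 31 + 30 + 31 + 31 + 29 + 31 + 30 + 31 + 30 + 27 = 875.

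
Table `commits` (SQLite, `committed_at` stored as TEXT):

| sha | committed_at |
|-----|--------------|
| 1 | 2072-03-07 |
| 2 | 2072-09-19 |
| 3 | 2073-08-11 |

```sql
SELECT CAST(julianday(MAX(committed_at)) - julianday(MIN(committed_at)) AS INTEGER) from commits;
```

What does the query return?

MIN = 2072-03-07, MAX = 2073-08-11.
24 days remain in March 2072 after the 7th (31 − 7).
Full months from April 2072 through July 2073 contribute their day counts.
Then 11 days into August 2073.
Total: 24 + 30 + 31 + 30 + 31 + 31 + 30 + 31 + 30 + 31 + 31 + 28 + 31 + 30 + 31 + 30 + 31 + 11 = 522.

522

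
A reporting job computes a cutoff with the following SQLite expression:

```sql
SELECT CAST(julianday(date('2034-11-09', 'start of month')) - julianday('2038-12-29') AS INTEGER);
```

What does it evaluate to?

`start of month` rewinds 2034-11-09 to 2034-11-01.
29 days remain in November 2034 after the 1st (30 − 1).
Full months from December 2034 through November 2038 contribute their day counts.
Then 29 days into December 2038.
Total: 29 + 31 + 31 + 28 + 31 + 30 + 31 + 30 + 31 + 31 + 30 + 31 + 30 + 31 + 31 + 29 + 31 + 30 + 31 + 30 + 31 + 31 + 30 + 31 + 30 + 31 + 31 + 28 + 31 + 30 + 31 + 30 + 31 + 31 + 30 + 31 + 30 + 31 + 31 + 28 + 31 + 30 + 31 + 30 + 31 + 31 + 30 + 31 + 30 + 29 = 1519.
The subtraction is earlier − later, so the result is −1519 → -1519.

-1519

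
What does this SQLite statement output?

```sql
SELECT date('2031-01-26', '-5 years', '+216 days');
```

Adding -5 years to 2031-01-26 gives 2026-01-26.
Applying '+216 days' to 2026-01-26: counting 216 days forward gives 2026-08-30.

2026-08-30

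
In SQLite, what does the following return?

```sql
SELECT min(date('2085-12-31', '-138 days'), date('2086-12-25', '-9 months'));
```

date('2085-12-31', '-138 days') → 2085-08-15.
date('2086-12-25', '-9 months') → 2086-03-25.
Earlier of the two is 2085-08-15.

2085-08-15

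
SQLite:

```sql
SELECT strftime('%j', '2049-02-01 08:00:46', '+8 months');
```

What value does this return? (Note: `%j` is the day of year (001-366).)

First apply '+8 months': 2049-02-01 08:00:46 → 2049-10-01 08:00:46.
Day-of-year for 2049-10-01: days since 2049-01-01 inclusive = 274, zero-padded to 274.

274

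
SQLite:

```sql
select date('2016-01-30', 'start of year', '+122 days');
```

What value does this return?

2016-05-02

`start of year` rewinds 2016-01-30 to 2016-01-01.
Applying '+122 days' to 2016-01-01: counting 122 days forward gives 2016-05-02.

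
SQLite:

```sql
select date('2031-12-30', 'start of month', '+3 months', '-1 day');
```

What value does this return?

2032-02-29

`start of month` rewinds 2031-12-30 to 2031-12-01.
Adding +3 months to 2031-12-01 gives 2032-03-01.
Going back 1 day from 2032-03-01 reaches 2032-02-29 (last day of February, 29 days).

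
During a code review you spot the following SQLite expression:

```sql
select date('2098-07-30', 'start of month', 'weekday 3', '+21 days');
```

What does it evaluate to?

`start of month` rewinds 2098-07-30 to 2098-07-01.
`weekday 3` advances to the next Wednesday; 2098-07-01 is a Tuesday, so it moves forward to 2098-07-02.
Advancing 21 more days within July lands on 2098-07-23.

2098-07-23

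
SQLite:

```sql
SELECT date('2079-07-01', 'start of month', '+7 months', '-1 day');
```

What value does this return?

`start of month` rewinds 2079-07-01 to 2079-07-01.
Adding +7 months to 2079-07-01 gives 2080-02-01.
Going back 1 day from 2080-02-01 reaches 2080-01-31 (last day of January, 31 days).

2080-01-31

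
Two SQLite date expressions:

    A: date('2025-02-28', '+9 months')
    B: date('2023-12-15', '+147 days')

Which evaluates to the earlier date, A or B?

A = 2025-11-28.
B = 2024-05-10.
B is earlier.

B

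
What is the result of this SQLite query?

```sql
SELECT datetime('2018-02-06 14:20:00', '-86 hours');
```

-86 hours from 2018-02-06 14:20:00 is 2018-02-03 00:20:00 (crosses midnight).

2018-02-03 00:20:00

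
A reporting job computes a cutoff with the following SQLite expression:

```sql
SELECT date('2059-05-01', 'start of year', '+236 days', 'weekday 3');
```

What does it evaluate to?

2059-08-27

`start of year` rewinds 2059-05-01 to 2059-01-01.
Applying '+236 days' to 2059-01-01: counting 236 days forward gives 2059-08-25.
`weekday 3` advances to the next Wednesday; 2059-08-25 is a Monday, so it moves forward to 2059-08-27.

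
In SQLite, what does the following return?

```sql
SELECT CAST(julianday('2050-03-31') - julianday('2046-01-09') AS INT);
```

22 days remain in January 2046 after the 9th (31 − 9).
Full months from February 2046 through February 2050 contribute their day counts.
Then 31 days into March 2050.
Total: 22 + 28 + 31 + 30 + 31 + 30 + 31 + 31 + 30 + 31 + 30 + 31 + 31 + 28 + 31 + 30 + 31 + 30 + 31 + 31 + 30 + 31 + 30 + 31 + 31 + 29 + 31 + 30 + 31 + 30 + 31 + 31 + 30 + 31 + 30 + 31 + 31 + 28 + 31 + 30 + 31 + 30 + 31 + 31 + 30 + 31 + 30 + 31 + 31 + 28 + 31 = 1542.

1542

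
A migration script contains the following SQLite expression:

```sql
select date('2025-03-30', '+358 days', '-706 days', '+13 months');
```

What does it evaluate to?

Applying '+358 days' to 2025-03-30: counting 358 days forward gives 2026-03-23.
Applying '-706 days' to 2026-03-23: counting 706 days back gives 2024-04-16.
Adding +13 months to 2024-04-16 gives 2025-05-16.

2025-05-16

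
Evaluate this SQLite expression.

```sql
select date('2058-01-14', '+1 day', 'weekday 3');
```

Advancing 1 more day within January lands on 2058-01-15.
`weekday 3` advances to the next Wednesday; 2058-01-15 is a Tuesday, so it moves forward to 2058-01-16.

2058-01-16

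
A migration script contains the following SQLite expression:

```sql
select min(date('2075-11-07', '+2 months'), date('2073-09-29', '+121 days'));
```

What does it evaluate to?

2074-01-28

date('2075-11-07', '+2 months') → 2076-01-07.
date('2073-09-29', '+121 days') → 2074-01-28.
Earlier of the two is 2074-01-28.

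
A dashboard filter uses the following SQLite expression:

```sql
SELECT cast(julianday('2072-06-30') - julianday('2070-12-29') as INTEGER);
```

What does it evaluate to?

549

2 days remain in December 2070 after the 29th (31 − 29).
Full months from January 2071 through May 2072 contribute their day counts.
Then 30 days into June 2072.
Total: 2 + 31 + 28 + 31 + 30 + 31 + 30 + 31 + 31 + 30 + 31 + 30 + 31 + 31 + 29 + 31 + 30 + 31 + 30 = 549.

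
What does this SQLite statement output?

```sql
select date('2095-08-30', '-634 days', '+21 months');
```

Applying '-634 days' to 2095-08-30: counting 634 days back gives 2093-12-04.
Adding +21 months to 2093-12-04 gives 2095-09-04.

2095-09-04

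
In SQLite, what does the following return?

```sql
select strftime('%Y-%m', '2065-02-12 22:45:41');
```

2065-02

`%Y-%m` extracts the year-month: 2065-02.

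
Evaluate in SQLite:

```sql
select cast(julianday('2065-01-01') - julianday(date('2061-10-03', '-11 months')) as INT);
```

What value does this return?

1520

Adding -11 months to 2061-10-03 gives 2060-11-03.
27 days remain in November 2060 after the 3rd (30 − 3).
Full months from December 2060 through December 2064 contribute their day counts.
Then 1 day into January 2065.
Total: 27 + 31 + 31 + 28 + 31 + 30 + 31 + 30 + 31 + 31 + 30 + 31 + 30 + 31 + 31 + 28 + 31 + 30 + 31 + 30 + 31 + 31 + 30 + 31 + 30 + 31 + 31 + 28 + 31 + 30 + 31 + 30 + 31 + 31 + 30 + 31 + 30 + 31 + 31 + 29 + 31 + 30 + 31 + 30 + 31 + 31 + 30 + 31 + 30 + 31 + 1 = 1520.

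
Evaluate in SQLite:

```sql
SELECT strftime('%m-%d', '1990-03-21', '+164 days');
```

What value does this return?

09-01

First apply '+164 days': 1990-03-21 → 1990-09-01.
`%m-%d` extracts the month-day: 09-01.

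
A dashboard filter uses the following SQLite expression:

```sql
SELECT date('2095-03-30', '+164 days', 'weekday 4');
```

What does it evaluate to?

Applying '+164 days' to 2095-03-30: counting 164 days forward gives 2095-09-10.
`weekday 4` advances to the next Thursday; 2095-09-10 is a Saturday, so it moves forward to 2095-09-15.

2095-09-15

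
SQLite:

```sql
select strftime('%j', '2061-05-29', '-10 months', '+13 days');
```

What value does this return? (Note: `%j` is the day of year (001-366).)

First apply '-10 months', '+13 days': 2061-05-29 → 2060-08-11.
Day-of-year for 2060-08-11: days since 2060-01-01 inclusive = 224, zero-padded to 224.

224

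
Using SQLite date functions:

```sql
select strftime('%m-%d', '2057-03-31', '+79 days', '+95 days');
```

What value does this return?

09-21

First apply '+79 days', '+95 days': 2057-03-31 → 2057-09-21.
`%m-%d` extracts the month-day: 09-21.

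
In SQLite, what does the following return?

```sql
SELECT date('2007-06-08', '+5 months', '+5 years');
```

Adding +5 months to 2007-06-08 gives 2007-11-08.
Adding +5 years to 2007-11-08 gives 2012-11-08.

2012-11-08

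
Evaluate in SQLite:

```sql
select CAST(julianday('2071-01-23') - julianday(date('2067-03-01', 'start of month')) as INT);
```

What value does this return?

`start of month` rewinds 2067-03-01 to 2067-03-01.
30 days remain in March 2067 after the 1st (31 − 1).
Full months from April 2067 through December 2070 contribute their day counts.
Then 23 days into January 2071.
Total: 30 + 30 + 31 + 30 + 31 + 31 + 30 + 31 + 30 + 31 + 31 + 29 + 31 + 30 + 31 + 30 + 31 + 31 + 30 + 31 + 30 + 31 + 31 + 28 + 31 + 30 + 31 + 30 + 31 + 31 + 30 + 31 + 30 + 31 + 31 + 28 + 31 + 30 + 31 + 30 + 31 + 31 + 30 + 31 + 30 + 31 + 23 = 1424.

1424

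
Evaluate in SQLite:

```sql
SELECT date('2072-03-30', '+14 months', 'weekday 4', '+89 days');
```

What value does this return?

2073-08-29

Adding +14 months to 2072-03-30 gives 2073-05-30.
`weekday 4` advances to the next Thursday; 2073-05-30 is a Tuesday, so it moves forward to 2073-06-01.
Applying '+89 days' to 2073-06-01: counting 89 days forward gives 2073-08-29.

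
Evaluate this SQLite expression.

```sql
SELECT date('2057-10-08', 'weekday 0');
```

`weekday 0` advances to the next Sunday; 2057-10-08 is a Monday, so it moves forward to 2057-10-14.

2057-10-14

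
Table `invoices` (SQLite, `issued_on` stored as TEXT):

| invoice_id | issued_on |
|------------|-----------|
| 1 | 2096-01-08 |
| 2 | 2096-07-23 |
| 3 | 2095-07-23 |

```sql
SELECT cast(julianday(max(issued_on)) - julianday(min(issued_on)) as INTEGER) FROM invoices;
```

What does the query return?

366

MIN = 2095-07-23, MAX = 2096-07-23.
8 days remain in July 2095 after the 23rd (31 − 23).
Full months from August 2095 through June 2096 contribute their day counts.
Then 23 days into July 2096.
Total: 8 + 31 + 30 + 31 + 30 + 31 + 31 + 29 + 31 + 30 + 31 + 30 + 23 = 366.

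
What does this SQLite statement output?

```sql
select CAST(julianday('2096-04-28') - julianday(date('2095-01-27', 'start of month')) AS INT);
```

`start of month` rewinds 2095-01-27 to 2095-01-01.
30 days remain in January 2095 after the 1st (31 − 1).
Full months from February 2095 through March 2096 contribute their day counts.
Then 28 days into April 2096.
Total: 30 + 28 + 31 + 30 + 31 + 30 + 31 + 31 + 30 + 31 + 30 + 31 + 31 + 29 + 31 + 28 = 483.

483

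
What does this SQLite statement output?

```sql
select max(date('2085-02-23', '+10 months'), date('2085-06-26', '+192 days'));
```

2086-01-04

date('2085-02-23', '+10 months') → 2085-12-23.
date('2085-06-26', '+192 days') → 2086-01-04.
Later of the two is 2086-01-04.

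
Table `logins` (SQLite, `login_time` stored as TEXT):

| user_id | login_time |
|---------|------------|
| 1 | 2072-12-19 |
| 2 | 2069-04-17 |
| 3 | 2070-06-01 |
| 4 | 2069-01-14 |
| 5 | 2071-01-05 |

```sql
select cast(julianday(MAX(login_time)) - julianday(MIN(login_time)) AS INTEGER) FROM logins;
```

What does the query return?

1435

MIN = 2069-01-14, MAX = 2072-12-19.
17 days remain in January 2069 after the 14th (31 − 14).
Full months from February 2069 through November 2072 contribute their day counts.
Then 19 days into December 2072.
Total: 17 + 28 + 31 + 30 + 31 + 30 + 31 + 31 + 30 + 31 + 30 + 31 + 31 + 28 + 31 + 30 + 31 + 30 + 31 + 31 + 30 + 31 + 30 + 31 + 31 + 28 + 31 + 30 + 31 + 30 + 31 + 31 + 30 + 31 + 30 + 31 + 31 + 29 + 31 + 30 + 31 + 30 + 31 + 31 + 30 + 31 + 30 + 19 = 1435.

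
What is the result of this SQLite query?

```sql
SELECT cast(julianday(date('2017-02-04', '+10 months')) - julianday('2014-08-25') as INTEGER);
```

Adding +10 months to 2017-02-04 gives 2017-12-04.
6 days remain in August 2014 after the 25th (31 − 25).
Full months from September 2014 through November 2017 contribute their day counts.
Then 4 days into December 2017.
Total: 6 + 30 + 31 + 30 + 31 + 31 + 28 + 31 + 30 + 31 + 30 + 31 + 31 + 30 + 31 + 30 + 31 + 31 + 29 + 31 + 30 + 31 + 30 + 31 + 31 + 30 + 31 + 30 + 31 + 31 + 28 + 31 + 30 + 31 + 30 + 31 + 31 + 30 + 31 + 30 + 4 = 1197.

1197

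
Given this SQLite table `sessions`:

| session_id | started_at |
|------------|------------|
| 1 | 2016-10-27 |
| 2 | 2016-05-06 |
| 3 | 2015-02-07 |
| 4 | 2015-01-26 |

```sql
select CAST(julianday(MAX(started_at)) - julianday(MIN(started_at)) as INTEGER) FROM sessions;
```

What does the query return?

640

MIN = 2015-01-26, MAX = 2016-10-27.
5 days remain in January 2015 after the 26th (31 − 26).
Full months from February 2015 through September 2016 contribute their day counts.
Then 27 days into October 2016.
Total: 5 + 28 + 31 + 30 + 31 + 30 + 31 + 31 + 30 + 31 + 30 + 31 + 31 + 29 + 31 + 30 + 31 + 30 + 31 + 31 + 30 + 27 = 640.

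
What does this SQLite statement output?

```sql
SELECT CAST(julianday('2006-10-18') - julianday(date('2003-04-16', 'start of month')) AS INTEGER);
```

`start of month` rewinds 2003-04-16 to 2003-04-01.
29 days remain in April 2003 after the 1st (30 − 1).
Full months from May 2003 through September 2006 contribute their day counts.
Then 18 days into October 2006.
Total: 29 + 31 + 30 + 31 + 31 + 30 + 31 + 30 + 31 + 31 + 29 + 31 + 30 + 31 + 30 + 31 + 31 + 30 + 31 + 30 + 31 + 31 + 28 + 31 + 30 + 31 + 30 + 31 + 31 + 30 + 31 + 30 + 31 + 31 + 28 + 31 + 30 + 31 + 30 + 31 + 31 + 30 + 18 = 1296.

1296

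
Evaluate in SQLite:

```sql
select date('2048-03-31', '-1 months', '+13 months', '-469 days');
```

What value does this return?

2047-12-20

Adding -1 month to 2048-03-31 targets 2048-02-31. February 2048 has only 29 days, so SQLite normalizes the 2-day overflow forward to 2048-03-02.
Adding +13 months to 2048-03-02 gives 2049-04-02.
Applying '-469 days' to 2049-04-02: counting 469 days back gives 2047-12-20.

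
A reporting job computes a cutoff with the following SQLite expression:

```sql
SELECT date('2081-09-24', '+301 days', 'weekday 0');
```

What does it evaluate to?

Applying '+301 days' to 2081-09-24: counting 301 days forward gives 2082-07-22.
`weekday 0` advances to the next Sunday; 2082-07-22 is a Wednesday, so it moves forward to 2082-07-26.

2082-07-26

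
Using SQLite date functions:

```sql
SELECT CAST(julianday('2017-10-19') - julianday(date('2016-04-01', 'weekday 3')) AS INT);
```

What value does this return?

`weekday 3` advances to the next Wednesday; 2016-04-01 is a Friday, so it moves forward to 2016-04-06.
24 days remain in April 2016 after the 6th (30 − 6).
Full months from May 2016 through September 2017 contribute their day counts.
Then 19 days into October 2017.
Total: 24 + 31 + 30 + 31 + 31 + 30 + 31 + 30 + 31 + 31 + 28 + 31 + 30 + 31 + 30 + 31 + 31 + 30 + 19 = 561.

561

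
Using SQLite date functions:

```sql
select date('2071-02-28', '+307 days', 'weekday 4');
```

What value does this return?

2072-01-07

Applying '+307 days' to 2071-02-28: counting 307 days forward gives 2072-01-01.
`weekday 4` advances to the next Thursday; 2072-01-01 is a Friday, so it moves forward to 2072-01-07.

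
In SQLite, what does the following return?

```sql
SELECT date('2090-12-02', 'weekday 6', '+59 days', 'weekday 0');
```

2091-02-04

`weekday 6` advances to the next Saturday; 2090-12-02 is already a Saturday, so it stays at 2090-12-02.
Applying '+59 days' to 2090-12-02: counting 59 days forward gives 2091-01-30.
`weekday 0` advances to the next Sunday; 2091-01-30 is a Tuesday, so it moves forward to 2091-02-04.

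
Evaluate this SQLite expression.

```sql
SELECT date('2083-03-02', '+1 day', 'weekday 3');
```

Advancing 1 more day within March lands on 2083-03-03.
`weekday 3` advances to the next Wednesday; 2083-03-03 is already a Wednesday, so it stays at 2083-03-03.

2083-03-03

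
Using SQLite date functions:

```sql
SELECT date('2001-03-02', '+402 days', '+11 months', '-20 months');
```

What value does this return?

2001-07-08

Applying '+402 days' to 2001-03-02: counting 402 days forward gives 2002-04-08.
Adding +11 months to 2002-04-08 gives 2003-03-08.
Adding -20 months to 2003-03-08 gives 2001-07-08.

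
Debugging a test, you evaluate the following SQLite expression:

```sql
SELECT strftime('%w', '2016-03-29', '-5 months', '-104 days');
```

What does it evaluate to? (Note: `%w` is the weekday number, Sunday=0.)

5

First apply '-5 months', '-104 days': 2016-03-29 → 2015-07-17.
2015-07-17 is a Friday; with Sunday=0 that is 5.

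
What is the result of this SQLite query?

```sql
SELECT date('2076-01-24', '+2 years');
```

Adding +2 years to 2076-01-24 gives 2078-01-24.

2078-01-24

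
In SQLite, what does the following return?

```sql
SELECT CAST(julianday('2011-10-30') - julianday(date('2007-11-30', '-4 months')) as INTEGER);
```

Adding -4 months to 2007-11-30 gives 2007-07-30.
1 day remains in July 2007 after the 30th (31 − 30).
Full months from August 2007 through September 2011 contribute their day counts.
Then 30 days into October 2011.
Total: 1 + 31 + 30 + 31 + 30 + 31 + 31 + 29 + 31 + 30 + 31 + 30 + 31 + 31 + 30 + 31 + 30 + 31 + 31 + 28 + 31 + 30 + 31 + 30 + 31 + 31 + 30 + 31 + 30 + 31 + 31 + 28 + 31 + 30 + 31 + 30 + 31 + 31 + 30 + 31 + 30 + 31 + 31 + 28 + 31 + 30 + 31 + 30 + 31 + 31 + 30 + 30 = 1553.

1553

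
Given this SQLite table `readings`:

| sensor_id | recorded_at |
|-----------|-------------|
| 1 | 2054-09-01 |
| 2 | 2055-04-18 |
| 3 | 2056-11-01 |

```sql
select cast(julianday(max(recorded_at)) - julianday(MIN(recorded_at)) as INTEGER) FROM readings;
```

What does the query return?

MIN = 2054-09-01, MAX = 2056-11-01.
29 days remain in September 2054 after the 1st (30 − 1).
Full months from October 2054 through October 2056 contribute their day counts.
Then 1 day into November 2056.
Total: 29 + 31 + 30 + 31 + 31 + 28 + 31 + 30 + 31 + 30 + 31 + 31 + 30 + 31 + 30 + 31 + 31 + 29 + 31 + 30 + 31 + 30 + 31 + 31 + 30 + 31 + 1 = 792.

792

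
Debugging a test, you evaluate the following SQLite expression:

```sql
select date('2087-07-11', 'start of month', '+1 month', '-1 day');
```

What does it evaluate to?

2087-07-31

`start of month` rewinds 2087-07-11 to 2087-07-01.
Adding +1 month to 2087-07-01 gives 2087-08-01.
Going back 1 day from 2087-08-01 reaches 2087-07-31 (last day of July, 31 days).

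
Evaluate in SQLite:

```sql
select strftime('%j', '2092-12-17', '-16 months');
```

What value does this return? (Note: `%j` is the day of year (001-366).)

229

First apply '-16 months': 2092-12-17 → 2091-08-17.
Day-of-year for 2091-08-17: days since 2091-01-01 inclusive = 229, zero-padded to 229.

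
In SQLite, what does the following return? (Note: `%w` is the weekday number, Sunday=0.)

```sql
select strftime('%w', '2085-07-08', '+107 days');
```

2

First apply '+107 days': 2085-07-08 → 2085-10-23.
2085-10-23 is a Tuesday; with Sunday=0 that is 2.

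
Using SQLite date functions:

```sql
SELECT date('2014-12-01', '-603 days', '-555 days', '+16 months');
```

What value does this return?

Applying '-603 days' to 2014-12-01: counting 603 days back gives 2013-04-07.
Applying '-555 days' to 2013-04-07: counting 555 days back gives 2011-09-30.
Adding +16 months to 2011-09-30 gives 2013-01-30.

2013-01-30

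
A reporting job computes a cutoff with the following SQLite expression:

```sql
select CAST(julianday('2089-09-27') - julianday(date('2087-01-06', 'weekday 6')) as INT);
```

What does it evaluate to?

990

`weekday 6` advances to the next Saturday; 2087-01-06 is a Monday, so it moves forward to 2087-01-11.
20 days remain in January 2087 after the 11th (31 − 11).
Full months from February 2087 through August 2089 contribute their day counts.
Then 27 days into September 2089.
Total: 20 + 28 + 31 + 30 + 31 + 30 + 31 + 31 + 30 + 31 + 30 + 31 + 31 + 29 + 31 + 30 + 31 + 30 + 31 + 31 + 30 + 31 + 30 + 31 + 31 + 28 + 31 + 30 + 31 + 30 + 31 + 31 + 27 = 990.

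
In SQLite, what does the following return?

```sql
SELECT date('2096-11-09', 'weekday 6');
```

`weekday 6` advances to the next Saturday; 2096-11-09 is a Friday, so it moves forward to 2096-11-10.

2096-11-10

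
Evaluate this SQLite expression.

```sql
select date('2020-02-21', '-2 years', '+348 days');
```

Adding -2 years to 2020-02-21 gives 2018-02-21.
Applying '+348 days' to 2018-02-21: counting 348 days forward gives 2019-02-04.

2019-02-04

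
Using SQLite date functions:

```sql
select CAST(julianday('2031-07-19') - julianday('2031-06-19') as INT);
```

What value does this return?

11 days remain in June 2031 after the 19th (30 − 19).
Then 19 days into July 2031.
Total: 11 + 19 = 30.

30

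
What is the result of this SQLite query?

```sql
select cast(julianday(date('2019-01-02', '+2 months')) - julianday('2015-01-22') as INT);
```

1500

Adding +2 months to 2019-01-02 gives 2019-03-02.
9 days remain in January 2015 after the 22nd (31 − 22).
Full months from February 2015 through February 2019 contribute their day counts.
Then 2 days into March 2019.
Total: 9 + 28 + 31 + 30 + 31 + 30 + 31 + 31 + 30 + 31 + 30 + 31 + 31 + 29 + 31 + 30 + 31 + 30 + 31 + 31 + 30 + 31 + 30 + 31 + 31 + 28 + 31 + 30 + 31 + 30 + 31 + 31 + 30 + 31 + 30 + 31 + 31 + 28 + 31 + 30 + 31 + 30 + 31 + 31 + 30 + 31 + 30 + 31 + 31 + 28 + 2 = 1500.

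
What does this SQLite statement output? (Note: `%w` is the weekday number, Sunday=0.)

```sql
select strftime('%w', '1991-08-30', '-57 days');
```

First apply '-57 days': 1991-08-30 → 1991-07-04.
1991-07-04 is a Thursday; with Sunday=0 that is 4.

4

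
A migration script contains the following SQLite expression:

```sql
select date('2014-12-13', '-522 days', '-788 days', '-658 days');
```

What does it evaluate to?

2009-07-24

Applying '-522 days' to 2014-12-13: counting 522 days back gives 2013-07-09.
Applying '-788 days' to 2013-07-09: counting 788 days back gives 2011-05-13.
Applying '-658 days' to 2011-05-13: counting 658 days back gives 2009-07-24.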